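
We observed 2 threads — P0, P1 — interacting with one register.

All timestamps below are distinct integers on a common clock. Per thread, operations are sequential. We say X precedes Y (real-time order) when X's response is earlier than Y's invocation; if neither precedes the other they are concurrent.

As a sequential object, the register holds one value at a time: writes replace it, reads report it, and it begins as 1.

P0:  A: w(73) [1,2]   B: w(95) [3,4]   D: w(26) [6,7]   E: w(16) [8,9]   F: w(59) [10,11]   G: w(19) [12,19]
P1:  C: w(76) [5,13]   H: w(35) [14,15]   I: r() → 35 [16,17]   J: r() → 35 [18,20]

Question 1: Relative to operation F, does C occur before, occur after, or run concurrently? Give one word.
concurrent

C spans [5,13], F spans [10,11]
the intervals overlap in both directions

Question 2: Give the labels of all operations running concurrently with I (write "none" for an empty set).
G

I spans [16,17]: anything still running between times 16 and 17 counts as concurrent
A [1,2]: before
B [3,4]: before
C [5,13]: before
D [6,7]: before
E [8,9]: before
F [10,11]: before
G [12,19]: concurrent
H [14,15]: before
J [18,20]: after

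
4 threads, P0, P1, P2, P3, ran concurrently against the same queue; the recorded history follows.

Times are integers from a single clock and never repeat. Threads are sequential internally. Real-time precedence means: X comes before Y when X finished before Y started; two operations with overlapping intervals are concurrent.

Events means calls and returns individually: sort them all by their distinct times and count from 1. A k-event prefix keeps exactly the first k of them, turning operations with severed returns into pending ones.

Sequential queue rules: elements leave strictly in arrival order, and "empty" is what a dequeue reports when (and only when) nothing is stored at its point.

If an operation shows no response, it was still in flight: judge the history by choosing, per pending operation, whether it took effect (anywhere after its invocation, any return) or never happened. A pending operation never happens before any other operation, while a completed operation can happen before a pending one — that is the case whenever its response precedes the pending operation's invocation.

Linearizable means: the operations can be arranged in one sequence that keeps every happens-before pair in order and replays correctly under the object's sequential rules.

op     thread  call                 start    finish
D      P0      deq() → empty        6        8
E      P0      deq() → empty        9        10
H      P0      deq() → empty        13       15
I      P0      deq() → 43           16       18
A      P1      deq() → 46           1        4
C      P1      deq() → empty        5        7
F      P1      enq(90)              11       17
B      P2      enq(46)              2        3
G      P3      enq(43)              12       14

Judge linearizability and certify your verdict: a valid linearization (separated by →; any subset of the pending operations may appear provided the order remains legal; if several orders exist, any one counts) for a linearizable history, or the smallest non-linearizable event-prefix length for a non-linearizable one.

linearizable — witness: B → A → C → D → E → H → G → F → I

after step 1 (B enq(46)): queue <46>
after step 2 (A deq() → 46): queue <>
after step 3 (C deq() → empty): queue <>
after step 4 (D deq() → empty): queue <>
after step 5 (E deq() → empty): queue <>
after step 6 (H deq() → empty): queue <>
after step 7 (G enq(43)): queue <43>
after step 8 (F enq(90)): queue <43,90>
after step 9 (I deq() → 43): queue <90>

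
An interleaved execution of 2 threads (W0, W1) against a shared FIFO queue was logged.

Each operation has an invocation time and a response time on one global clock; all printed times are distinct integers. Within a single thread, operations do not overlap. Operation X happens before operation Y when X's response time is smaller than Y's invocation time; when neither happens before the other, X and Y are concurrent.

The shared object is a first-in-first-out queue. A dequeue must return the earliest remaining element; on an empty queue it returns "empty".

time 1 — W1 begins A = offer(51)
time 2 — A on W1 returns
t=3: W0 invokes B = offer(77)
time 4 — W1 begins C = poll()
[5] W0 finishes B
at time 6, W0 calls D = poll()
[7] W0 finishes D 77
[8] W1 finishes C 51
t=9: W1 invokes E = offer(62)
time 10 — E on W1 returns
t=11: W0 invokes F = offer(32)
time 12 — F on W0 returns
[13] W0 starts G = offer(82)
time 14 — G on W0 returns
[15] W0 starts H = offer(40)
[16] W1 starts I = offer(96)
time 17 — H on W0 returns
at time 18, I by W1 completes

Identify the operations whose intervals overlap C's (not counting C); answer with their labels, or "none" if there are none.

B, D

overlap test against C [4,8]: concurrent iff the interval meets 4..8
A [1,2]: before
B [3,5]: concurrent
D [6,7]: concurrent
E [9,10]: after
F [11,12]: after
G [13,14]: after
H [15,17]: after
I [16,18]: after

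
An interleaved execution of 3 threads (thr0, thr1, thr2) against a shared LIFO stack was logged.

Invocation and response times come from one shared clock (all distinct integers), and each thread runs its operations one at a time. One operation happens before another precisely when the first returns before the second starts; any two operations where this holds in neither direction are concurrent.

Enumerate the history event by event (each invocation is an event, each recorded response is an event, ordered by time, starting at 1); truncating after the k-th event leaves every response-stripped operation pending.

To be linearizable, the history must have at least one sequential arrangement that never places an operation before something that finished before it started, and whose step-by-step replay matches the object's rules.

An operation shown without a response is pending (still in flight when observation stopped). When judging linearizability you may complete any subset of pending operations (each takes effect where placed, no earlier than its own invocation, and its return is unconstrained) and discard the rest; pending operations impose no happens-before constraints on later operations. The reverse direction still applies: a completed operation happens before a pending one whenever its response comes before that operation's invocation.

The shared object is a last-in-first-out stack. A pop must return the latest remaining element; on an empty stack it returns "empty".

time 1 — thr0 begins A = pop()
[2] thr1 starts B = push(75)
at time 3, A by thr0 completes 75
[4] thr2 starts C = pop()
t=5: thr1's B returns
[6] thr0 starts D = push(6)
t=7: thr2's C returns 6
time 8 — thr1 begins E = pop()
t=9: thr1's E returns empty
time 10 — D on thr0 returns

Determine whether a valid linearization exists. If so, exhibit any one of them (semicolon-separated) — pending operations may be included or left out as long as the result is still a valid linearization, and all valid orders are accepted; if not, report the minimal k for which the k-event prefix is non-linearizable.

linearizable — witness: B; A; D; C; E

step 1: B push(75) — stack <75>
step 2: A pop() → 75 — stack <>
step 3: D push(6) — stack <6>
step 4: C pop() → 6 — stack <>
step 5: E pop() → empty — stack <>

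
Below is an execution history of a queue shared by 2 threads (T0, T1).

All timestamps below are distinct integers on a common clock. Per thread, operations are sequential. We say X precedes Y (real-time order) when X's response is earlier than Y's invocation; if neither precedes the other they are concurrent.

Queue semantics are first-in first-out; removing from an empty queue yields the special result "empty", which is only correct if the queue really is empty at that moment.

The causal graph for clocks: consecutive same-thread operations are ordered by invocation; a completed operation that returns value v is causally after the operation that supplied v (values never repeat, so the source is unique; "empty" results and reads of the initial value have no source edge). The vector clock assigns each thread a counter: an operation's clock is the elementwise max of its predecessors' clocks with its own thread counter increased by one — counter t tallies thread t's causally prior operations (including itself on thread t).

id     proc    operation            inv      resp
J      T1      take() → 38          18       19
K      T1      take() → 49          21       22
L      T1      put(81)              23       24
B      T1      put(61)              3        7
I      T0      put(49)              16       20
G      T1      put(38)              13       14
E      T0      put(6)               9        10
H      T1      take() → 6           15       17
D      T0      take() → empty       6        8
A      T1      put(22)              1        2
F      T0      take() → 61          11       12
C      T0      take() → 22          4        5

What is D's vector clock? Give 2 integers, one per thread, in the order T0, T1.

VC(A, invoked at 1): no causal predecessors; +1 on T1 → (0, 1)
invoked at 3, B merges VC(A)=(0, 1) and bumps T1's slot → (0, 2)
invoked at 4, C merges VC(A)=(0, 1) and bumps T0's slot → (1, 1)
invoked at 13, G merges VC(B)=(0, 2) and bumps T1's slot → (0, 3)
invoked at 6, D merges VC(C)=(1, 1) and bumps T0's slot → (2, 1)
invoked at 9, E merges VC(D)=(2, 1) and bumps T0's slot → (3, 1)
invoked at 11, F merges VC(B)=(0, 2), VC(E)=(3, 1) and bumps T0's slot → (4, 2)
invoked at 15, H merges VC(E)=(3, 1), VC(G)=(0, 3) and bumps T1's slot → (3, 4)
invoked at 16, I merges VC(F)=(4, 2) and bumps T0's slot → (5, 2)
invoked at 18, J merges VC(G)=(0, 3), VC(H)=(3, 4) and bumps T1's slot → (3, 5)
invoked at 21, K merges VC(I)=(5, 2), VC(J)=(3, 5) and bumps T1's slot → (5, 6)
invoked at 23, L merges VC(K)=(5, 6) and bumps T1's slot → (5, 7)
target: VC(D) = (2, 1)

(2, 1)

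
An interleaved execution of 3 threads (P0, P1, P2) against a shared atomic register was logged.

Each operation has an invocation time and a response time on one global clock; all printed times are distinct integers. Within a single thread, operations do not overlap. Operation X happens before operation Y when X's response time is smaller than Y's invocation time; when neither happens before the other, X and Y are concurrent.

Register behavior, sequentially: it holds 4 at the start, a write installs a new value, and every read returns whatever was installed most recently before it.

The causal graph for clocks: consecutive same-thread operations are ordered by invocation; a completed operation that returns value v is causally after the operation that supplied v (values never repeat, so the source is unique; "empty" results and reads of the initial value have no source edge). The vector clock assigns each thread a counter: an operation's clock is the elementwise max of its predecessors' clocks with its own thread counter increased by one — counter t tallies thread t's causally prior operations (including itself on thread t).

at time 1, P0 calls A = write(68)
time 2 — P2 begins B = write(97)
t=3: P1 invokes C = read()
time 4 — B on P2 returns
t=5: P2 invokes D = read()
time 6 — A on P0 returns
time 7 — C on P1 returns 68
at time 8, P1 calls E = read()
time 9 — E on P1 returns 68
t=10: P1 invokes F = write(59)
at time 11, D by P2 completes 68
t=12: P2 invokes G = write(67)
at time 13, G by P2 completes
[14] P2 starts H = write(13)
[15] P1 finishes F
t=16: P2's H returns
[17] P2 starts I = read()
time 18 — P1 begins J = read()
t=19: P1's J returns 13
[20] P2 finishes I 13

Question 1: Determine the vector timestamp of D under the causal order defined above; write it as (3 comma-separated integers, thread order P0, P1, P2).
B, invoked 2, has no incoming edges; only P2's bump applies → (0, 0, 1)
A, invoked 1, has no incoming edges; only P0's bump applies → (1, 0, 0)
invoked at 3, C merges VC(A)=(1, 0, 0) and bumps P1's slot → (1, 1, 0)
invoked at 5, D merges VC(A)=(1, 0, 0), VC(B)=(0, 0, 1) and bumps P2's slot → (1, 0, 2)
invoked at 8, E merges VC(A)=(1, 0, 0), VC(C)=(1, 1, 0) and bumps P1's slot → (1, 2, 0)
invoked at 12, G merges VC(D)=(1, 0, 2) and bumps P2's slot → (1, 0, 3)
invoked at 10, F merges VC(E)=(1, 2, 0) and bumps P1's slot → (1, 3, 0)
invoked at 14, H merges VC(G)=(1, 0, 3) and bumps P2's slot → (1, 0, 4)
invoked at 17, I merges VC(H)=(1, 0, 4) and bumps P2's slot → (1, 0, 5)
invoked at 18, J merges VC(F)=(1, 3, 0), VC(H)=(1, 0, 4) and bumps P1's slot → (1, 4, 4)
target: VC(D) = (1, 0, 2)

(1, 0, 2)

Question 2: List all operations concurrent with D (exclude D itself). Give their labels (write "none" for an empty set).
D spans [5,11]; an op avoiding the whole window 5..11 is ordered, any other is concurrent
A [1,6]: concurrent
B [2,4]: before
C [3,7]: concurrent
E [8,9]: concurrent
F [10,15]: concurrent
G [12,13]: after
H [14,16]: after
I [17,20]: after
J [18,19]: after

A, C, E, F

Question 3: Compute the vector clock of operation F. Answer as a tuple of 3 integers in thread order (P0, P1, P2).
root op B, invoked 2: fresh clock plus P2's own tick → (0, 0, 1)
root op A, invoked 1: fresh clock plus P0's own tick → (1, 0, 0)
VC(C, invoked at 3): max of VC(A)=(1, 0, 0), then +1 on thread P1 → (1, 1, 0)
VC(D, invoked at 5): max of VC(A)=(1, 0, 0), VC(B)=(0, 0, 1), then +1 on thread P2 → (1, 0, 2)
VC(E, invoked at 8): max of VC(A)=(1, 0, 0), VC(C)=(1, 1, 0), then +1 on thread P1 → (1, 2, 0)
VC(G, invoked at 12): max of VC(D)=(1, 0, 2), then +1 on thread P2 → (1, 0, 3)
VC(F, invoked at 10): max of VC(E)=(1, 2, 0), then +1 on thread P1 → (1, 3, 0)
VC(H, invoked at 14): max of VC(G)=(1, 0, 3), then +1 on thread P2 → (1, 0, 4)
VC(I, invoked at 17): max of VC(H)=(1, 0, 4), then +1 on thread P2 → (1, 0, 5)
VC(J, invoked at 18): max of VC(F)=(1, 3, 0), VC(H)=(1, 0, 4), then +1 on thread P1 → (1, 4, 4)
target: VC(F) = (1, 3, 0)

(1, 3, 0)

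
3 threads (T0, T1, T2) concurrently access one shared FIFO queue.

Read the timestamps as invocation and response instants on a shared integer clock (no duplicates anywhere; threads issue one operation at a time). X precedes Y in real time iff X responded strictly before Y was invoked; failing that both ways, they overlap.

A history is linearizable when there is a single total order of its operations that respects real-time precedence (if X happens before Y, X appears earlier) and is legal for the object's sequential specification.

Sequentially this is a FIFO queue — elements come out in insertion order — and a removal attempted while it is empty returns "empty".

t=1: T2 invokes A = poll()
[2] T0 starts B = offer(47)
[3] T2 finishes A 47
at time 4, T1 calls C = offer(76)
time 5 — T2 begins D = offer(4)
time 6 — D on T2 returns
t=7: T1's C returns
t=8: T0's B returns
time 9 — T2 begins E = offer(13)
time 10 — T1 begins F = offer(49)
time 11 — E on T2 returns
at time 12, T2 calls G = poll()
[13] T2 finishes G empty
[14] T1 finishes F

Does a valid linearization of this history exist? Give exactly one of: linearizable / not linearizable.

prefix check: 1..12 passes, 1..13 fails once G's time-13 response joins
the 6 completed operations admit 8 real-time orders; each fails the FIFO queue replay
every completion of the 1 pending operation (F) was checked; none linearizes
sample order A, B, C, D, E, G (pending dropped) stalls at step 1 — A poll() → 47 has no legal effect
sample order A, B, D, C, E, G (pending dropped) stalls at step 1 — A poll() → 47 has no legal effect

not linearizable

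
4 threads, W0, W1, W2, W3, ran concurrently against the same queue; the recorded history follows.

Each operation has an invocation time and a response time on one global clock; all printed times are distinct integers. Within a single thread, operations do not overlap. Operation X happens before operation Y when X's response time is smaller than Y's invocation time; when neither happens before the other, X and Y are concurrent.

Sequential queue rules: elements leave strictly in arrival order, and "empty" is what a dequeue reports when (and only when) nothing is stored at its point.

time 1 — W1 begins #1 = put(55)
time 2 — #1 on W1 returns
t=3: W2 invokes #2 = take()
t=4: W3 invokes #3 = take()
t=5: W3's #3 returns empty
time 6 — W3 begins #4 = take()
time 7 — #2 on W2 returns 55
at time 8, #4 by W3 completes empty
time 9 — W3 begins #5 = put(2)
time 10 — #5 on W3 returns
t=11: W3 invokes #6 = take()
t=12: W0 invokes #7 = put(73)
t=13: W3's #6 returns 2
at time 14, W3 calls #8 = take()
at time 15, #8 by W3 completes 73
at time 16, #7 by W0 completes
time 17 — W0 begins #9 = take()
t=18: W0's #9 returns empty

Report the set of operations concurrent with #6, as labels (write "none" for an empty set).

#6 spans [11,13]: anything still running between times 11 and 13 counts as concurrent
#1 [1,2]: before
#2 [3,7]: before
#3 [4,5]: before
#4 [6,8]: before
#5 [9,10]: before
#7 [12,16]: concurrent
#8 [14,15]: after
#9 [17,18]: after

#7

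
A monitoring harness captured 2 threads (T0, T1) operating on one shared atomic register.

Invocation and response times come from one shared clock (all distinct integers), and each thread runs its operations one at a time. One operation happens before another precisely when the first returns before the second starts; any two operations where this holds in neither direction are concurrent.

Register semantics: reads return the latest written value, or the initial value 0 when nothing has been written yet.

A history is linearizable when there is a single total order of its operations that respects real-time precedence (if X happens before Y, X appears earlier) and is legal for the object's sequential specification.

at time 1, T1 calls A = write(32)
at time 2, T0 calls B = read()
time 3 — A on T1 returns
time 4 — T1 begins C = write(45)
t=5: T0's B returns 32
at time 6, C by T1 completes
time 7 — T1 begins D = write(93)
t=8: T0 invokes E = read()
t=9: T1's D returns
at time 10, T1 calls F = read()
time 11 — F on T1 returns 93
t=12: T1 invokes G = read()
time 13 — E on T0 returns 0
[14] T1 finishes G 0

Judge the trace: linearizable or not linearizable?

events 1..12 are fine; event 13 — the response of E at time 13 — makes the prefix non-linearizable
checked exhaustively: 9 real-time-consistent orders of 6 completed operations, zero legal atomic register replays
including or dropping the 1 pending operation (G) in any combination fails
take A, B, C, D, E, F (pending dropped): step 5 already fails, because E read() → 0 cannot occur there
take A, B, C, D, F, E (pending dropped): step 6 already fails, because E read() → 0 cannot occur there

not linearizable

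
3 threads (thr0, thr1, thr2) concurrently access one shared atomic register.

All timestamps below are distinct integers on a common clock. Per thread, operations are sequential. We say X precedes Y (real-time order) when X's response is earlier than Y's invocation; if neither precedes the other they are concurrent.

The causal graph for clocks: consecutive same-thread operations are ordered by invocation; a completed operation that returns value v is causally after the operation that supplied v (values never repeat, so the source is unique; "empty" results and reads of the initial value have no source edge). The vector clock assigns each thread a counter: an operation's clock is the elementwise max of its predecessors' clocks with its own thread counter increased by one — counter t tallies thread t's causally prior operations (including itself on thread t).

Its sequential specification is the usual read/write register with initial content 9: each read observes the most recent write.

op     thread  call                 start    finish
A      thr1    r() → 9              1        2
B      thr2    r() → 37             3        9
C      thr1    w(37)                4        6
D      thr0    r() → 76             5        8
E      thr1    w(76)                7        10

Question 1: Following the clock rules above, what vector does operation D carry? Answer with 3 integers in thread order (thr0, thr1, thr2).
VC(A, invoked at 1): no causal predecessors; +1 on thr1 → (0, 1, 0)
VC(C, invoked at 4): max of VC(A)=(0, 1, 0), then +1 on thread thr1 → (0, 2, 0)
VC(B, invoked at 3): max of VC(C)=(0, 2, 0), then +1 on thread thr2 → (0, 2, 1)
VC(E, invoked at 7): max of VC(C)=(0, 2, 0), then +1 on thread thr1 → (0, 3, 0)
VC(D, invoked at 5): max of VC(E)=(0, 3, 0), then +1 on thread thr0 → (1, 3, 0)
target: VC(D) = (1, 3, 0)

(1, 3, 0)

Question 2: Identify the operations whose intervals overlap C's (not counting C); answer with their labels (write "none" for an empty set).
C spans [4,6]: anything still running between times 4 and 6 counts as concurrent
A [1,2]: before
B [3,9]: concurrent
D [5,8]: concurrent
E [7,10]: after

B, D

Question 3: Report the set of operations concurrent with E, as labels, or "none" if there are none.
E runs from 7 to 10; window-overlapping ops are concurrent
A [1,2]: before
B [3,9]: concurrent
C [4,6]: before
D [5,8]: concurrent

B, D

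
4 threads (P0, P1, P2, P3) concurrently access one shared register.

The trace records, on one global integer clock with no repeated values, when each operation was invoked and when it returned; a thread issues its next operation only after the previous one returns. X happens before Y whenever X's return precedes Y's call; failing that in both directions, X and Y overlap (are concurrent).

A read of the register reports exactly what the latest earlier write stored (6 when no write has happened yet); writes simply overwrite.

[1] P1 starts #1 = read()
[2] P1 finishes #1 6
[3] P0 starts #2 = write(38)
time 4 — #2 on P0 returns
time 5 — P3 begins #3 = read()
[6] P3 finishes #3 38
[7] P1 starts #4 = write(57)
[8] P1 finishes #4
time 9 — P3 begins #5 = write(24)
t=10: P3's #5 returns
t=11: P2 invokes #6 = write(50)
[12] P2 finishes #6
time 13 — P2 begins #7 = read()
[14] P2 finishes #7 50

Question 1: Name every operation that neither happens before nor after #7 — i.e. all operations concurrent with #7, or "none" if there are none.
overlap test against #7 [13,14]: concurrent iff the interval meets 13..14
#1 [1,2]: before
#2 [3,4]: before
#3 [5,6]: before
#4 [7,8]: before
#5 [9,10]: before
#6 [11,12]: before

none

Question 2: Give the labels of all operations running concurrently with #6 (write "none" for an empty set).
concurrent with #6 ([11,12]): every op whose interval crosses 11..12
#1 [1,2]: before
#2 [3,4]: before
#3 [5,6]: before
#4 [7,8]: before
#5 [9,10]: before
#7 [13,14]: after

none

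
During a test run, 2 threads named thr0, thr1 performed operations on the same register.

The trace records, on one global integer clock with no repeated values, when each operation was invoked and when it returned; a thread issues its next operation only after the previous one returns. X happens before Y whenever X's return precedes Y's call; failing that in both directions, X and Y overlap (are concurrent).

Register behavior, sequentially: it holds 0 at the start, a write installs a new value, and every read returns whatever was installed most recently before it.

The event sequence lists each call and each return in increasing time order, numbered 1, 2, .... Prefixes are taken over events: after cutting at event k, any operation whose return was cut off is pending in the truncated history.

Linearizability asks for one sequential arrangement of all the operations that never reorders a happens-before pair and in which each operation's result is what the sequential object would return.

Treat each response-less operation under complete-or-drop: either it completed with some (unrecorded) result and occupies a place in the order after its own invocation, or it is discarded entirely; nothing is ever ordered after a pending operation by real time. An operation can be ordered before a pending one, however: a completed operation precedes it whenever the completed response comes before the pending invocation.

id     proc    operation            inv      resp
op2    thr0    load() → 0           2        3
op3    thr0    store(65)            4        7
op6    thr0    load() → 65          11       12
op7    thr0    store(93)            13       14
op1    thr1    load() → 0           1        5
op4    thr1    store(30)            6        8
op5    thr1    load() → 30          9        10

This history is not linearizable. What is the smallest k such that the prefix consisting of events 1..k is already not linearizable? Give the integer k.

events 1..11 are linearizable, e.g. via op1, op2, op3, op4, op5:
1. op1 load() → 0, leaving value 0
2. op2 load() → 0, leaving value 0
3. op3 store(65), leaving value 65
4. op4 store(30), leaving value 30
5. op5 load() → 30, leaving value 30
at event 12 (op6's time-12 response) nothing linearizes any more
for example op1, op2, op3, op4, op5, op6 fails at step 6: op6 load() → 65 is not legal there
for example op1, op2, op4, op3, op5, op6 fails at step 5: op5 load() → 30 is not legal there

12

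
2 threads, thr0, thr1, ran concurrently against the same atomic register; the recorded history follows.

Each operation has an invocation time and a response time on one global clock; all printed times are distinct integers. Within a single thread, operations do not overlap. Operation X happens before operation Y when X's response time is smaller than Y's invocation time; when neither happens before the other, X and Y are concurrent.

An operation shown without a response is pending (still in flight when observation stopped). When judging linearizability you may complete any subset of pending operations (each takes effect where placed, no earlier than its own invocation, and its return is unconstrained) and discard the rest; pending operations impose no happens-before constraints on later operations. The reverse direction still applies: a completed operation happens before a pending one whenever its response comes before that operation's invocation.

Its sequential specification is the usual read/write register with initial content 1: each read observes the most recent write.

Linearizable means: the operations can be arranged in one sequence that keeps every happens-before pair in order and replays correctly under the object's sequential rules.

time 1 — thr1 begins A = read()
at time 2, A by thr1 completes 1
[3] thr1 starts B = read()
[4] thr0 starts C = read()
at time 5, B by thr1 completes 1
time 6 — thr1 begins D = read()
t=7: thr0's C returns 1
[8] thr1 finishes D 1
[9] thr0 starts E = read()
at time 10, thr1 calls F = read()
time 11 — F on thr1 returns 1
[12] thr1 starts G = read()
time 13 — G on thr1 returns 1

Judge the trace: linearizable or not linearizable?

linearizable

a witness: A, B, C, D, E, F, G
step 1: A read() → 1 — value 1
step 2: B read() → 1 — value 1
step 3: C read() → 1 — value 1
step 4: D read() → 1 — value 1
step 5: E read() (pending, included) — value 1
step 6: F read() → 1 — value 1
step 7: G read() → 1 — value 1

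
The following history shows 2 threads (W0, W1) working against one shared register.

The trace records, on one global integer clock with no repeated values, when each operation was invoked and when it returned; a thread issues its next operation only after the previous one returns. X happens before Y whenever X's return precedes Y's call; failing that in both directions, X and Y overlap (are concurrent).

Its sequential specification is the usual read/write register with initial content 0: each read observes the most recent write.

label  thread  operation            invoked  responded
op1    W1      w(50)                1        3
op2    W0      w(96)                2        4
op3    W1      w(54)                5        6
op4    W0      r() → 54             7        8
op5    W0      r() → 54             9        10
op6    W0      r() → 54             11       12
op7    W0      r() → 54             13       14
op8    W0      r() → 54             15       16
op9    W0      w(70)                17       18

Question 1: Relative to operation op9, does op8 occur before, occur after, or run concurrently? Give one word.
Answer: before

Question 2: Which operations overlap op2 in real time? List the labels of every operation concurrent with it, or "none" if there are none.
Answer: op1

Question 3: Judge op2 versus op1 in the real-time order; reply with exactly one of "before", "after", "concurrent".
Answer: concurrent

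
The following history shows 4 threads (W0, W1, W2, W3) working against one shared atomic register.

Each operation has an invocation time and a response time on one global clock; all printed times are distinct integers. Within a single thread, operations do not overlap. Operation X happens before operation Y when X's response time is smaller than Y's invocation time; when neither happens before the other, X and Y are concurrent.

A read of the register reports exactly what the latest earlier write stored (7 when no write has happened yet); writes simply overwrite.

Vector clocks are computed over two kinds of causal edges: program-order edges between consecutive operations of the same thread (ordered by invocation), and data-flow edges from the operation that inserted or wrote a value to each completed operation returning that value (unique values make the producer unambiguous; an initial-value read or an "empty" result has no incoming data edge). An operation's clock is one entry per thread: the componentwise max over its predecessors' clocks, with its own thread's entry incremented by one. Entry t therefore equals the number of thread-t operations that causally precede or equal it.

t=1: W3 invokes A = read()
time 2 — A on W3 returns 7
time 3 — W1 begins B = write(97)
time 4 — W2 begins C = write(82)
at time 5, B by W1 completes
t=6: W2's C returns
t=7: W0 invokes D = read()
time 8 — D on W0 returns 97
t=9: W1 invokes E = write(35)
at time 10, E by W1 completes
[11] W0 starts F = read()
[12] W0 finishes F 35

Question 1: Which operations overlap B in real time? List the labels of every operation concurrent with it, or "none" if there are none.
B runs from 3 to 5; window-overlapping ops are concurrent
A [1,2]: before
C [4,6]: concurrent
D [7,8]: after
E [9,10]: after
F [11,12]: after

C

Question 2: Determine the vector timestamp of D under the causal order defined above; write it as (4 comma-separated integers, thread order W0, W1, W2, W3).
A, invoked 1, has no incoming edges; only W3's bump applies → (0, 0, 0, 1)
C, invoked 4, has no incoming edges; only W2's bump applies → (0, 0, 1, 0)
B, invoked 3, has no incoming edges; only W1's bump applies → (0, 1, 0, 0)
VC(E, invoked at 9): max of VC(B)=(0, 1, 0, 0), then +1 on thread W1 → (0, 2, 0, 0)
VC(D, invoked at 7): max of VC(B)=(0, 1, 0, 0), then +1 on thread W0 → (1, 1, 0, 0)
VC(F, invoked at 11): max of VC(D)=(1, 1, 0, 0), VC(E)=(0, 2, 0, 0), then +1 on thread W0 → (2, 2, 0, 0)
target: VC(D) = (1, 1, 0, 0)

(1, 1, 0, 0)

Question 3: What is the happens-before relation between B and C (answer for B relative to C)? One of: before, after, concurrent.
B spans [3,5], C spans [4,6]
the intervals overlap in both directions

concurrent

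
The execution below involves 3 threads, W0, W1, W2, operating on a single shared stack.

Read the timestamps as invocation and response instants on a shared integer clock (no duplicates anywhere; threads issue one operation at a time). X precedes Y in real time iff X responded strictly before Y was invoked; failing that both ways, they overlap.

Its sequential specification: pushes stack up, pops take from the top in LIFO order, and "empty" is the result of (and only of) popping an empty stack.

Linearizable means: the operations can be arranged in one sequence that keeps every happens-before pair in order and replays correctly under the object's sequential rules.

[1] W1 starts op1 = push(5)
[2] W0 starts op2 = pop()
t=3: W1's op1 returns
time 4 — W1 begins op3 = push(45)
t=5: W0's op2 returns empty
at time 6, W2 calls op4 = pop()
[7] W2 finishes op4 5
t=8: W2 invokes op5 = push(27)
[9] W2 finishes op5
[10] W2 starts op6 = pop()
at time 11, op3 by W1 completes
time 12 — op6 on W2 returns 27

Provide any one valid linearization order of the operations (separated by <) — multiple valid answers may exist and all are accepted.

op2 < op1 < op4 < op3 < op5 < op6

1. op2 pop() → empty, leaving stack <>
2. op1 push(5), leaving stack <5>
3. op4 pop() → 5, leaving stack <>
4. op3 push(45), leaving stack <45>
5. op5 push(27), leaving stack <45,27>
6. op6 pop() → 27, leaving stack <45>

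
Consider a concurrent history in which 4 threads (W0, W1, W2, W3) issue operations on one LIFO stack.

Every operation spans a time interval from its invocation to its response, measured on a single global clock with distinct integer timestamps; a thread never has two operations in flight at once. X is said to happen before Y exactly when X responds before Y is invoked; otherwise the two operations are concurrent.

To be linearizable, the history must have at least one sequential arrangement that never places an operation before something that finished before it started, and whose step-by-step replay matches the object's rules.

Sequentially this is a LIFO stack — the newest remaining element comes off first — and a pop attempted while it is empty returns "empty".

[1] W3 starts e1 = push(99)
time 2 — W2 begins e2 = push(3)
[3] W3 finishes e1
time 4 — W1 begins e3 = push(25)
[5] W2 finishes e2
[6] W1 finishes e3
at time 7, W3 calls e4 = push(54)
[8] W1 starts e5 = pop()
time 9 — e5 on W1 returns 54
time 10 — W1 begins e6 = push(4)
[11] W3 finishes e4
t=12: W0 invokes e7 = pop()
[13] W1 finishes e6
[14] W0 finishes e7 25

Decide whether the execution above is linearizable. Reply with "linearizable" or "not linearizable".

linearizable

a witness: e1, e2, e3, e4, e5, e7, e6
step 1: e1 push(99) — stack <99>
step 2: e2 push(3) — stack <99,3>
step 3: e3 push(25) — stack <99,3,25>
step 4: e4 push(54) — stack <99,3,25,54>
step 5: e5 pop() → 54 — stack <99,3,25>
step 6: e7 pop() → 25 — stack <99,3>
step 7: e6 push(4) — stack <99,3,4>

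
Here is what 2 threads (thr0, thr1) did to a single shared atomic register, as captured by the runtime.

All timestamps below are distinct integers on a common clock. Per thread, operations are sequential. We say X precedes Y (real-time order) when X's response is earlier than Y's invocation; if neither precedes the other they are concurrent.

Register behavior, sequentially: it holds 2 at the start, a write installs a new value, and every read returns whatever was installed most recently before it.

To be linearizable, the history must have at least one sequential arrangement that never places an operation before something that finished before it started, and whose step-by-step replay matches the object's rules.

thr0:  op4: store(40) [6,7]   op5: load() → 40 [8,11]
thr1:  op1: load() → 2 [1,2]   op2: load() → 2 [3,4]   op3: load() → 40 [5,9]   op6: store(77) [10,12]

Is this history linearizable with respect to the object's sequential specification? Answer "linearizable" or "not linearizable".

one valid linearization: op1, op2, op4, op3, op5, op6
1. op1 load() → 2, leaving value 2
2. op2 load() → 2, leaving value 2
3. op4 store(40), leaving value 40
4. op3 load() → 40, leaving value 40
5. op5 load() → 40, leaving value 40
6. op6 store(77), leaving value 77

linearizable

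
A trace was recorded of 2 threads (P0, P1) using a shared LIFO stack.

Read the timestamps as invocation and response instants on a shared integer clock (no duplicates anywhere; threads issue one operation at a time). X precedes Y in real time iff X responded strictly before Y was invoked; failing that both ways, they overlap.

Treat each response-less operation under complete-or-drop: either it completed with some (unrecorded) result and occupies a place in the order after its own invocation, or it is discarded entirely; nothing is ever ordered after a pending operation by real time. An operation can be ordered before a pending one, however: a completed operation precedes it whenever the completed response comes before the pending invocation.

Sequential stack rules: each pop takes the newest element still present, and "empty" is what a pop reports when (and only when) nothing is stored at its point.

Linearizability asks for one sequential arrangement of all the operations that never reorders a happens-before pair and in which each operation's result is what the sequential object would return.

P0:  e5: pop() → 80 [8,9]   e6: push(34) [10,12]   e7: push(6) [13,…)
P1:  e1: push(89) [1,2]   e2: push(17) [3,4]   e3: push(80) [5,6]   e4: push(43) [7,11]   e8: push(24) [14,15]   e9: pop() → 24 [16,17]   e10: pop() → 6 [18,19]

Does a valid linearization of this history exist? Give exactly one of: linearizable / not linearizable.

linearizable

one valid linearization: e1, e2, e3, e5, e4, e6, e7, e8, e9, e10
step 1: e1 push(89) — stack <89>
step 2: e2 push(17) — stack <89,17>
step 3: e3 push(80) — stack <89,17,80>
step 4: e5 pop() → 80 — stack <89,17>
step 5: e4 push(43) — stack <89,17,43>
step 6: e6 push(34) — stack <89,17,43,34>
step 7: e7 push(6) (pending, included) — stack <89,17,43,34,6>
step 8: e8 push(24) — stack <89,17,43,34,6,24>
step 9: e9 pop() → 24 — stack <89,17,43,34,6>
step 10: e10 pop() → 6 — stack <89,17,43,34>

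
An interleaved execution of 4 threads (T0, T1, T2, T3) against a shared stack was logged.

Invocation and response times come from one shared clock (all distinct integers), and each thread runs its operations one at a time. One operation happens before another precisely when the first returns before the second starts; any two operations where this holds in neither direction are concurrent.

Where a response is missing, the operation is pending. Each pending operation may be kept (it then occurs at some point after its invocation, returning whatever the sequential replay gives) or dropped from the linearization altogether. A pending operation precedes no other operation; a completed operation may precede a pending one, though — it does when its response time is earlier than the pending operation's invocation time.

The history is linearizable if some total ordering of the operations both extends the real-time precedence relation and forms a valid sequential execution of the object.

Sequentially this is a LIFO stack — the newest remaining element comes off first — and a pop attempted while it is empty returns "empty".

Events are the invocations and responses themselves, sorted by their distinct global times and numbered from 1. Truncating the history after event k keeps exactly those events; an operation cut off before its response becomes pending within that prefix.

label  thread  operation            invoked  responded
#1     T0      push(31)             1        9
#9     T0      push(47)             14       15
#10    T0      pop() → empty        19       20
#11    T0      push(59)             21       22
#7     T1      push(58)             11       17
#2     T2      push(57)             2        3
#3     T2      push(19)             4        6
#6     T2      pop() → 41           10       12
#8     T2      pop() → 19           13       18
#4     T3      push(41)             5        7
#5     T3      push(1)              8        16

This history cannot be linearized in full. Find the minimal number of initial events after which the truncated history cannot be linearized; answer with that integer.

20

events 1..19 are still linearizable — one witness is #1, #2, #3, #4, #6, #8, #5, #7, #9:
step 1: #1 push(31) — stack <31>
step 2: #2 push(57) — stack <31,57>
step 3: #3 push(19) — stack <31,57,19>
step 4: #4 push(41) — stack <31,57,19,41>
step 5: #6 pop() → 41 — stack <31,57,19>
step 6: #8 pop() → 19 — stack <31,57>
step 7: #5 push(1) — stack <31,57,1>
step 8: #7 push(58) — stack <31,57,1,58>
step 9: #9 push(47) — stack <31,57,1,58,47>
event 20 — #10's response, time 20 — after it, nothing linearizes
e.g. #1, #2, #3, #4, #5, #6, #7, #8, #9, #10: illegal at step 6, since #6 pop() → 41 cannot apply there
e.g. #1, #2, #3, #4, #5, #6, #7, #9, #8, #10: illegal at step 6, since #6 pop() → 41 cannot apply there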